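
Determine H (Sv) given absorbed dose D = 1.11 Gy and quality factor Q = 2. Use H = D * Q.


H = D * Q
H = 1.11 * 2
H = 2.2200 Sv

2.2200


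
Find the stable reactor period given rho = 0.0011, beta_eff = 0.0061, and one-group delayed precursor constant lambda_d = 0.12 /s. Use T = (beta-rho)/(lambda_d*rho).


T = (beta - rho) / (lambda_d * rho)
T = (0.0061 - 0.0011) / (0.12 * 0.0011)
T = 37.879 s

37.879


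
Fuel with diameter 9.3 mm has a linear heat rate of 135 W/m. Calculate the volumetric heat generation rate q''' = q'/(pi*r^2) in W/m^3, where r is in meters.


r = D / 2 / 1000 = 9.3 / 2 / 1000 = 0.00465 m
q''' = q' / (pi * r^2)
q''' = 135 / (pi * 0.00465^2)
q''' = 1.9874e+06 W/m^3

1.9874e+06


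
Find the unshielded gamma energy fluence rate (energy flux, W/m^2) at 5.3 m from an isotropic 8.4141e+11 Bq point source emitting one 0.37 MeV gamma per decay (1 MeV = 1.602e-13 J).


psi = A * E * 1.602e-13 / (4*pi*r^2)
psi = 8.4141e+11 * 0.37 * 1.602e-13 / (4*pi*5.3^2)
psi = 1.4129e-04 W/m^2

1.4129e-04


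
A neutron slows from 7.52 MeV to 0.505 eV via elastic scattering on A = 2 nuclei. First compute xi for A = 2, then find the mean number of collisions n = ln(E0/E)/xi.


xi = 1 + (A-1)^2/(2A)*ln((A-1)/(A+1)) = 0.7253469 (for A = 2)
n = ln(E0/E) / xi
n = ln(7.52e6 / 0.505) / 0.7253469
n = ln(1.489109e+07) / 0.7253469 = 22.770

22.770


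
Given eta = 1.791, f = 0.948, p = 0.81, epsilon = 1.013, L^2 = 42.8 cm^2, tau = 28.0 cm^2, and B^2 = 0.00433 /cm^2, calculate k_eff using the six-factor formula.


k_inf = eta*f*p*eps = 1.791*0.948*0.81*1.013 = 1.393152
P_TNL = 1/(1 + L^2*B^2) = 1/(1 + 42.8*0.00433) = 0.8436512
P_FNL = exp(-B^2*tau) = exp(-0.00433*28.0) = 0.8858213
k_eff = k_inf * P_TNL * P_FNL = 1.393152 * 0.8436512 * 0.8858213
k_eff = 1.0411

1.0411


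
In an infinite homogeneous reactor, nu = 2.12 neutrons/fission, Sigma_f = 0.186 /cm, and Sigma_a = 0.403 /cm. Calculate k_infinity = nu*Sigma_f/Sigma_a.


k_inf = nu * Sigma_f / Sigma_a
k_inf = 2.12 * 0.186 / 0.403
k_inf = 0.97846

0.97846


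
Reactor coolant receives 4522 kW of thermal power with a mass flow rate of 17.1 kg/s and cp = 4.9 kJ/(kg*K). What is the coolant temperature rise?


dT = Q / (m_dot * cp)
dT = 4522 / (17.1 * 4.9)
dT = 53.968 C

53.968


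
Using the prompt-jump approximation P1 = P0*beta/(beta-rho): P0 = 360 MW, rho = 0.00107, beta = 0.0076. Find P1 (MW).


P1/P0 = beta / (beta - rho)
P1/P0 = 0.0076 / (0.0076 - 0.00107) = 1.163859
P1 = 360 * 1.163859 = 418.99 MW

418.99


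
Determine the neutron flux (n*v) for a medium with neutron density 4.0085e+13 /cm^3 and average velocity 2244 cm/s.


phi = n * v
phi = 4.0085e+13 * 2244
phi = 8.9951e+16 /cm^2/s

8.9951e+16


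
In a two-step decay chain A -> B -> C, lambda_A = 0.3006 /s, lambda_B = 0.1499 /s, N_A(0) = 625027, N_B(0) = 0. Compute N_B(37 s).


N_B(t) = lambda_A * N_A0 / (lambda_B - lambda_A) * [exp(-lambda_A*t) - exp(-lambda_B*t)]
exp(-0.3006*37) = 1.478053e-05; exp(-0.1499*37) = 0.003901867
N_B = 0.3006 * 625027 / (0.1499 - 0.3006) * (1.478053e-05 - 0.003901867)
N_B = 4846.2

4846.2


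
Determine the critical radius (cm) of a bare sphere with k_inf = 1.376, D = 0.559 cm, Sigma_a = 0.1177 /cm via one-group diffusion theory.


L^2 = D / Sigma_a = 0.559 / 0.1177 = 4.749363 cm^2
B_m^2 = (k_inf - 1) / L^2 = (1.376 - 1) / 4.749363 = 0.07916851 /cm^2
For a bare sphere: B_g = pi/R, so R_c = pi / sqrt(B_m^2)
R_c = pi / sqrt(0.07916851) = 11.165 cm

11.165


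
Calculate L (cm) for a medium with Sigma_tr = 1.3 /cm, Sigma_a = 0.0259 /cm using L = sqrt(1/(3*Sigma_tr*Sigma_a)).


D = 1 / (3 * Sigma_tr) = 1 / (3 * 1.3) = 0.2564103 cm
L = sqrt(D / Sigma_a)
L = sqrt(0.2564103 / 0.0259)
L = 3.1464 cm

3.1464


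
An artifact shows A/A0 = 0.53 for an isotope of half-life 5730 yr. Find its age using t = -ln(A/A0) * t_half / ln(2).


lambda = ln(2) / t_half = ln(2) / 5730 = 1.209681e-04 /yr
t = -ln(A/A0) / lambda
t = -ln(0.53) / 1.209681e-04
t = 5248.3 yr

5248.3


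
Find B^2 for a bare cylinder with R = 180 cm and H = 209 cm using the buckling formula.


B^2 = (2.405/R)^2 + (pi/H)^2
B^2 = (2.405/180)^2 + (pi/209)^2
B^2 = 4.0447e-04 /cm^2

4.0447e-04


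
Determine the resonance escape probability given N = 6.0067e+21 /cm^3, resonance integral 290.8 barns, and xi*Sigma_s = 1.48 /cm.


p = exp(-N * I * 1e-24 / (xi*Sigma_s))
p = exp(-6.0067e+21 * 290.8 * 1e-24 / 1.48)
p = 0.30721

0.30721


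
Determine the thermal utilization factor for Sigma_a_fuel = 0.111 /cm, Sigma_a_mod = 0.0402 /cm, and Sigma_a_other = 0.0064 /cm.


f = Sigma_a_fuel / (Sigma_a_fuel + Sigma_a_mod + Sigma_a_other)
f = 0.111 / (0.111 + 0.0402 + 0.0064)
f = 0.70431

0.70431


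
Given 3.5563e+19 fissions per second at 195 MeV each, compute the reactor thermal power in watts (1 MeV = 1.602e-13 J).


P = fission_rate * E_MeV * 1.602e-13
P = 3.5563e+19 * 195 * 1.602e-13
P = 1.1110e+09 W

1.1110e+09


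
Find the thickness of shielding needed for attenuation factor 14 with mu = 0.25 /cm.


x = ln(factor) / mu
x = ln(14) / 0.25
x = 10.556 cm

10.556


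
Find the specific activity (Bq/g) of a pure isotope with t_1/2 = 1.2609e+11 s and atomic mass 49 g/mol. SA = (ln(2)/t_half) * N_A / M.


lambda = ln(2) / t_half = ln(2) / 1.2609e+11 = 5.497241e-12 /s
SA = lambda * N_A / M
SA = 5.497241e-12 * 6.022e23 / 49
SA = 6.7560e+10 Bq/g

6.7560e+10


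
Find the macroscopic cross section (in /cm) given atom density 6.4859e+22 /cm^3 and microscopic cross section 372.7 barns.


Sigma = N * sigma_barns * 1e-24
Sigma = 6.4859e+22 * 372.7 * 1e-24
Sigma = 24.173 /cm

24.173


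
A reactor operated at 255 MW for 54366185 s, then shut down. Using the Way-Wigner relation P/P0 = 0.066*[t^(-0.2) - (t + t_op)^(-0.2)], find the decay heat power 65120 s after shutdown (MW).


P/P0 = 0.066 * [t^(-0.2) - (t + t_op)^(-0.2)]
P/P0 = 0.066 * [65120^(-0.2) - (65120 + 54366185)^(-0.2)]
P/P0 = 0.066 * [0.1089575 - 0.02836810] = 0.005318900
P = 255 * 0.005318900 = 1.3563 MW

1.3563


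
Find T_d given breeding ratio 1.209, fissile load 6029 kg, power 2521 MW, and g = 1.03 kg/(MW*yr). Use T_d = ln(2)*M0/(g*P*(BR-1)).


Breeding gain G = BR - 1 = 1.209 - 1 = 0.209
Fissile production rate = g * P * G = 1.03 * 2521 * 0.209 = 542.69567 kg/yr
T_d = ln(2) * M0 / (g * P * G)
T_d = ln(2) * 6029 / 542.69567 = 7.7004 yr

7.7004


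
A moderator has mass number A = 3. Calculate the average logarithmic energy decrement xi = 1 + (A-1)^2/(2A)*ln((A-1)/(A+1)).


xi = 1 + (A-1)^2/(2A) * ln((A-1)/(A+1))
xi = 1 + (3-1)^2/(2*3) * ln((3-1)/(3 +1))
xi = 0.53790

0.53790


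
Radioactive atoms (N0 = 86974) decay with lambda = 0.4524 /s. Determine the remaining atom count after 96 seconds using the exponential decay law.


N = N0 * exp(-lambda * t)
N = 86974 * exp(-0.4524 * 96)
N = 1.1962e-14

1.1962e-14


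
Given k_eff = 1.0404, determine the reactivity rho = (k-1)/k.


rho = (k_eff - 1) / k_eff
rho = (1.0404 - 1) / 1.0404
rho = 0.038831

0.038831


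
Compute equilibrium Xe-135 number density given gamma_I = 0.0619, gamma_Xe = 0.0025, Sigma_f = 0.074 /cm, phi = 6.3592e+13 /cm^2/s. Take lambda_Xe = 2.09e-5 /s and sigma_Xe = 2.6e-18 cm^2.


Xe_eq = (gamma_I + gamma_Xe) * Sigma_f * phi / (lambda_Xe + sigma_Xe * phi)
Numerator = (0.0619 + 0.0025) * 0.074 * 6.3592e+13 = 3.030540e+11
Denominator = 2.09e-5 + 2.6e-18 * 6.3592e+13 = 1.862392e-04
Xe_eq = 3.030540e+11 / 1.862392e-04 = 1.6272e+15 /cm^3

1.6272e+15


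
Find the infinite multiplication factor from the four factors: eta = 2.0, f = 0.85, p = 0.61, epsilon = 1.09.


k_inf = eta * f * p * epsilon
k_inf = 2.0 * 0.85 * 0.61 * 1.09
k_inf = 1.1303

1.1303


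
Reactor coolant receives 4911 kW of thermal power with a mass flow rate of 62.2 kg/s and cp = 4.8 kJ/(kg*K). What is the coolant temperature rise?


dT = Q / (m_dot * cp)
dT = 4911 / (62.2 * 4.8)
dT = 16.449 C

16.449


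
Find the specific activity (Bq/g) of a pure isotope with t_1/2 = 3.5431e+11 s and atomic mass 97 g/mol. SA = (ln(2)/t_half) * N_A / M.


lambda = ln(2) / t_half = ln(2) / 3.5431e+11 = 1.956330e-12 /s
SA = lambda * N_A / M
SA = 1.956330e-12 * 6.022e23 / 97
SA = 1.2145e+10 Bq/g

1.2145e+10


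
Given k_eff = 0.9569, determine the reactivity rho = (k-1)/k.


rho = (k_eff - 1) / k_eff
rho = (0.9569 - 1) / 0.9569
rho = -0.045041

-0.045041


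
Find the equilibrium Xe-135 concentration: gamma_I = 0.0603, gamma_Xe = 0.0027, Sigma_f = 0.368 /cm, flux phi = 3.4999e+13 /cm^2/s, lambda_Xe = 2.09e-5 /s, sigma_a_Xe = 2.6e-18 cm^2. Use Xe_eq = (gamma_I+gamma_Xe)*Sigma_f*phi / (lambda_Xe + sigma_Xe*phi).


Xe_eq = (gamma_I + gamma_Xe) * Sigma_f * phi / (lambda_Xe + sigma_Xe * phi)
Numerator = (0.0603 + 0.0027) * 0.368 * 3.4999e+13 = 8.114168e+11
Denominator = 2.09e-5 + 2.6e-18 * 3.4999e+13 = 1.118974e-04
Xe_eq = 8.114168e+11 / 1.118974e-04 = 7.2514e+15 /cm^3

7.2514e+15


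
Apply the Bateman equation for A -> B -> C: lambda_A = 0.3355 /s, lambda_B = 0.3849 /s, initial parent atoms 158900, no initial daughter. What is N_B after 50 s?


N_B(t) = lambda_A * N_A0 / (lambda_B - lambda_A) * [exp(-lambda_A*t) - exp(-lambda_B*t)]
exp(-0.3355*50) = 5.184538e-08; exp(-0.3849*50) = 4.385334e-09
N_B = 0.3355 * 158900 / (0.3849 - 0.3355) * (5.184538e-08 - 4.385334e-09)
N_B = 0.051217

0.051217


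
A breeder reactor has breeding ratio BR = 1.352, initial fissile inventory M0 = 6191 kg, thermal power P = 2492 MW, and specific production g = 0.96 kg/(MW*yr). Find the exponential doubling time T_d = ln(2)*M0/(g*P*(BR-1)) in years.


Breeding gain G = BR - 1 = 1.352 - 1 = 0.352
Fissile production rate = g * P * G = 0.96 * 2492 * 0.352 = 842.09664 kg/yr
T_d = ln(2) * M0 / (g * P * G)
T_d = ln(2) * 6191 / 842.09664 = 5.0959 yr

5.0959


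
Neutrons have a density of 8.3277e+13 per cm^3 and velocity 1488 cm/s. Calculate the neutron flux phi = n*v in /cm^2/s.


phi = n * v
phi = 8.3277e+13 * 1488
phi = 1.2392e+17 /cm^2/s

1.2392e+17


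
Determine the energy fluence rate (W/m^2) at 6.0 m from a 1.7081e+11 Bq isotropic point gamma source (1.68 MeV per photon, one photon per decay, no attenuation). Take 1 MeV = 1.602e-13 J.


psi = A * E * 1.602e-13 / (4*pi*r^2)
psi = 1.7081e+11 * 1.68 * 1.602e-13 / (4*pi*6.0^2)
psi = 1.0162e-04 W/m^2

1.0162e-04


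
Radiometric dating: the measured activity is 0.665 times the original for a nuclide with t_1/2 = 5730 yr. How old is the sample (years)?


lambda = ln(2) / t_half = ln(2) / 5730 = 1.209681e-04 /yr
t = -ln(A/A0) / lambda
t = -ln(0.665) / 1.209681e-04
t = 3372.5 yr

3372.5


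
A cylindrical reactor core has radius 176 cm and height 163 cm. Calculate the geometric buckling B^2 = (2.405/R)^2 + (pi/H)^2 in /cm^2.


B^2 = (2.405/R)^2 + (pi/H)^2
B^2 = (2.405/176)^2 + (pi/163)^2
B^2 = 5.5820e-04 /cm^2

5.5820e-04


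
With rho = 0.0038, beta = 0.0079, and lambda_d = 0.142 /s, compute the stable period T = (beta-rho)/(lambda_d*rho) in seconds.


T = (beta - rho) / (lambda_d * rho)
T = (0.0079 - 0.0038) / (0.142 * 0.0038)
T = 7.5982 s

7.5982


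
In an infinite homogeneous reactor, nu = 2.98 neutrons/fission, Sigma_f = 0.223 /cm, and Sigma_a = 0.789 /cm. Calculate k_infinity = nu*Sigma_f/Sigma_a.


k_inf = nu * Sigma_f / Sigma_a
k_inf = 2.98 * 0.223 / 0.789
k_inf = 0.84226

0.84226


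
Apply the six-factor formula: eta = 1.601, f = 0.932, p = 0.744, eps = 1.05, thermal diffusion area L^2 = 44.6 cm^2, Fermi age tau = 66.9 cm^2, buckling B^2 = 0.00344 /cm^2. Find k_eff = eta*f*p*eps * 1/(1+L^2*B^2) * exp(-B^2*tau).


k_inf = eta*f*p*eps = 1.601*0.932*0.744*1.05 = 1.165654
P_TNL = 1/(1 + L^2*B^2) = 1/(1 + 44.6*0.00344) = 0.8669839
P_FNL = exp(-B^2*tau) = exp(-0.00344*66.9) = 0.7944256
k_eff = k_inf * P_TNL * P_FNL = 1.165654 * 0.8669839 * 0.7944256
k_eff = 0.80285

0.80285


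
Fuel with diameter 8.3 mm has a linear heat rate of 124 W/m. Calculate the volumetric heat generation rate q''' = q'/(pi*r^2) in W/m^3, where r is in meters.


r = D / 2 / 1000 = 8.3 / 2 / 1000 = 0.00415 m
q''' = q' / (pi * r^2)
q''' = 124 / (pi * 0.00415^2)
q''' = 2.2918e+06 W/m^3

2.2918e+06


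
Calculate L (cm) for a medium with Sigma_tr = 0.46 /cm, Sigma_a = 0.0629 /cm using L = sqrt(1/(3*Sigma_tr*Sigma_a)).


D = 1 / (3 * Sigma_tr) = 1 / (3 * 0.46) = 0.7246377 cm
L = sqrt(D / Sigma_a)
L = sqrt(0.7246377 / 0.0629)
L = 3.3942 cm

3.3942


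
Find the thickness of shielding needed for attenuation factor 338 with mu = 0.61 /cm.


x = ln(factor) / mu
x = ln(338) / 0.61
x = 9.5460 cm

9.5460


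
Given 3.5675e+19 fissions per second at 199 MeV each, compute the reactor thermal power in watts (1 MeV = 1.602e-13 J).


P = fission_rate * E_MeV * 1.602e-13
P = 3.5675e+19 * 199 * 1.602e-13
P = 1.1373e+09 W

1.1373e+09


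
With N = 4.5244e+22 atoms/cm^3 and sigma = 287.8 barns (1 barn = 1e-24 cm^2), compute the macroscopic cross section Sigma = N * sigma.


Sigma = N * sigma_barns * 1e-24
Sigma = 4.5244e+22 * 287.8 * 1e-24
Sigma = 13.021 /cm

13.021


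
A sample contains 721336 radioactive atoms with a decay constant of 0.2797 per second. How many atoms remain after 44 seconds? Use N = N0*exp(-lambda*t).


N = N0 * exp(-lambda * t)
N = 721336 * exp(-0.2797 * 44)
N = 3.2611

3.2611


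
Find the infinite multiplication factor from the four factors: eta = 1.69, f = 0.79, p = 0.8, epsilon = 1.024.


k_inf = eta * f * p * epsilon
k_inf = 1.69 * 0.79 * 0.8 * 1.024
k_inf = 1.0937

1.0937


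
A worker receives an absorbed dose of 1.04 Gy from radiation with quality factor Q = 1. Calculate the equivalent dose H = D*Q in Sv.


H = D * Q
H = 1.04 * 1
H = 1.0400 Sv

1.0400


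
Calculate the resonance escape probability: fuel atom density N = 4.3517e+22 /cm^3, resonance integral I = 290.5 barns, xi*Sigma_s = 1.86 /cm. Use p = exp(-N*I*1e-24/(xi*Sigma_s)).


p = exp(-N * I * 1e-24 / (xi*Sigma_s))
p = exp(-4.3517e+22 * 290.5 * 1e-24 / 1.86)
p = 0.0011176

0.0011176


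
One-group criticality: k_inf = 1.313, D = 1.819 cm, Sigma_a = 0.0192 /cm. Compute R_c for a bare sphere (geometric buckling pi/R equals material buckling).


L^2 = D / Sigma_a = 1.819 / 0.0192 = 94.73958 cm^2
B_m^2 = (k_inf - 1) / L^2 = (1.313 - 1) / 94.73958 = 0.003303793 /cm^2
For a bare sphere: B_g = pi/R, so R_c = pi / sqrt(B_m^2)
R_c = pi / sqrt(0.003303793) = 54.657 cm

54.657


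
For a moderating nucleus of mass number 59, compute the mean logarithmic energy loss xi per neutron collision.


xi = 1 + (A-1)^2/(2A) * ln((A-1)/(A+1))
xi = 1 + (59-1)^2/(2*59) * ln((59-1)/(59 +1))
xi = 0.033518

0.033518


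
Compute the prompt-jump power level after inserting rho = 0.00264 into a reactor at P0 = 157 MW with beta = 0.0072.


P1/P0 = beta / (beta - rho)
P1/P0 = 0.0072 / (0.0072 - 0.00264) = 1.578947
P1 = 157 * 1.578947 = 247.89 MW

247.89


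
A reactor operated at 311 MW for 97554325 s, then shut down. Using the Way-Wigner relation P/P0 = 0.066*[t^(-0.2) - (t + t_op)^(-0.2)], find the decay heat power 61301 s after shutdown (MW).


P/P0 = 0.066 * [t^(-0.2) - (t + t_op)^(-0.2)]
P/P0 = 0.066 * [61301^(-0.2) - (61301 + 97554325)^(-0.2)]
P/P0 = 0.066 * [0.1102825 - 0.02524039] = 0.005612779
P = 311 * 0.005612779 = 1.7456 MW

1.7456


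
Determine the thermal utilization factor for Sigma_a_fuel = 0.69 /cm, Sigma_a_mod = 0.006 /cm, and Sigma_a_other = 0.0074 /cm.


f = Sigma_a_fuel / (Sigma_a_fuel + Sigma_a_mod + Sigma_a_other)
f = 0.69 / (0.69 + 0.006 + 0.0074)
f = 0.98095

0.98095


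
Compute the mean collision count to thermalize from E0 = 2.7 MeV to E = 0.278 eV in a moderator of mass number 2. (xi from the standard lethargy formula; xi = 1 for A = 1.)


xi = 1 + (A-1)^2/(2A)*ln((A-1)/(A+1)) = 0.7253469 (for A = 2)
n = ln(E0/E) / xi
n = ln(2.7e6 / 0.278) / 0.7253469
n = ln(9.712230e+06) / 0.7253469 = 22.181

22.181


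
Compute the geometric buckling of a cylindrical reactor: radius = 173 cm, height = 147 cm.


B^2 = (2.405/R)^2 + (pi/H)^2
B^2 = (2.405/173)^2 + (pi/147)^2
B^2 = 6.4999e-04 /cm^2

6.4999e-04


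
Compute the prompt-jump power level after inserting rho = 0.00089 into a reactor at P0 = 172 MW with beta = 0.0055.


P1/P0 = beta / (beta - rho)
P1/P0 = 0.0055 / (0.0055 - 0.00089) = 1.193059
P1 = 172 * 1.193059 = 205.21 MW

205.21


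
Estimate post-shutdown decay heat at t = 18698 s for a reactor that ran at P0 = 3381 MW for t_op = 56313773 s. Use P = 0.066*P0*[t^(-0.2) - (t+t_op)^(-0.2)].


P/P0 = 0.066 * [t^(-0.2) - (t + t_op)^(-0.2)]
P/P0 = 0.066 * [18698^(-0.2) - (18698 + 56313773)^(-0.2)]
P/P0 = 0.066 * [0.1398431 - 0.02817398] = 0.007370162
P = 3381 * 0.007370162 = 24.919 MW

24.919


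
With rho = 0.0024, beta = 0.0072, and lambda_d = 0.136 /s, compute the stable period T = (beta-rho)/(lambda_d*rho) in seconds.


T = (beta - rho) / (lambda_d * rho)
T = (0.0072 - 0.0024) / (0.136 * 0.0024)
T = 14.706 s

14.706


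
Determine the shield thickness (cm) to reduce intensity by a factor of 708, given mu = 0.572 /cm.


x = ln(factor) / mu
x = ln(708) / 0.572
x = 11.473 cm

11.473


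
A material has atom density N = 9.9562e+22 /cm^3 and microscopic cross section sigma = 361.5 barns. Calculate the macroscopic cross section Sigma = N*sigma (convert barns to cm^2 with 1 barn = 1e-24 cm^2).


Sigma = N * sigma_barns * 1e-24
Sigma = 9.9562e+22 * 361.5 * 1e-24
Sigma = 35.992 /cm

35.992


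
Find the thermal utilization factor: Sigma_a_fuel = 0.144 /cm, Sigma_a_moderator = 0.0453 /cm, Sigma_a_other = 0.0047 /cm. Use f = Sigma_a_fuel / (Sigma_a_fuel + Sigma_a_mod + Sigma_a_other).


f = Sigma_a_fuel / (Sigma_a_fuel + Sigma_a_mod + Sigma_a_other)
f = 0.144 / (0.144 + 0.0453 + 0.0047)
f = 0.74227

0.74227


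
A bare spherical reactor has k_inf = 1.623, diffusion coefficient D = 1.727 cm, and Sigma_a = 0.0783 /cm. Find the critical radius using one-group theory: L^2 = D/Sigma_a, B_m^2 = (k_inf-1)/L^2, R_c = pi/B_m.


L^2 = D / Sigma_a = 1.727 / 0.0783 = 22.05619 cm^2
B_m^2 = (k_inf - 1) / L^2 = (1.623 - 1) / 22.05619 = 0.02824604 /cm^2
For a bare sphere: B_g = pi/R, so R_c = pi / sqrt(B_m^2)
R_c = pi / sqrt(0.02824604) = 18.693 cm

18.693


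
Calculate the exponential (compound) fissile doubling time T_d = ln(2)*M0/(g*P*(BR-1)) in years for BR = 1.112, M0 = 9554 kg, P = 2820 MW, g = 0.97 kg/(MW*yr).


Breeding gain G = BR - 1 = 1.112 - 1 = 0.112
Fissile production rate = g * P * G = 0.97 * 2820 * 0.112 = 306.3648 kg/yr
T_d = ln(2) * M0 / (g * P * G)
T_d = ln(2) * 9554 / 306.3648 = 21.616 yr

21.616


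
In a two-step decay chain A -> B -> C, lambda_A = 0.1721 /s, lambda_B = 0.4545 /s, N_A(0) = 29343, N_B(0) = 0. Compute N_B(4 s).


N_B(t) = lambda_A * N_A0 / (lambda_B - lambda_A) * [exp(-lambda_A*t) - exp(-lambda_B*t)]
exp(-0.1721*4) = 0.5023792; exp(-0.4545*4) = 0.1623501
N_B = 0.1721 * 29343 / (0.4545 - 0.1721) * (0.5023792 - 0.1623501)
N_B = 6080.5

6080.5


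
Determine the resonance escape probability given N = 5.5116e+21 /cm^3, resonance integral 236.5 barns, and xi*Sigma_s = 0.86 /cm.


p = exp(-N * I * 1e-24 / (xi*Sigma_s))
p = exp(-5.5116e+21 * 236.5 * 1e-24 / 0.86)
p = 0.21966

0.21966


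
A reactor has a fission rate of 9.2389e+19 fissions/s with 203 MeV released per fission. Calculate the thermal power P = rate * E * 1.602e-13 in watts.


P = fission_rate * E_MeV * 1.602e-13
P = 9.2389e+19 * 203 * 1.602e-13
P = 3.0045e+09 W

3.0045e+09


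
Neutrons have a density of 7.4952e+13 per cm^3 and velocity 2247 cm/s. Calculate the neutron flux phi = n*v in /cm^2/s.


phi = n * v
phi = 7.4952e+13 * 2247
phi = 1.6842e+17 /cm^2/s

1.6842e+17


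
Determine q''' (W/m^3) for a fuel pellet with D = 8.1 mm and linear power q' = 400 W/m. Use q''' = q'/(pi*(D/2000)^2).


r = D / 2 / 1000 = 8.1 / 2 / 1000 = 0.00405 m
q''' = q' / (pi * r^2)
q''' = 400 / (pi * 0.00405^2)
q''' = 7.7625e+06 W/m^3

7.7625e+06


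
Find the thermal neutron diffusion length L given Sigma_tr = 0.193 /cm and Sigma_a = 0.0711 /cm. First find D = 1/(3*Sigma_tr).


D = 1 / (3 * Sigma_tr) = 1 / (3 * 0.193) = 1.727116 cm
L = sqrt(D / Sigma_a)
L = sqrt(1.727116 / 0.0711)
L = 4.9286 cm

4.9286


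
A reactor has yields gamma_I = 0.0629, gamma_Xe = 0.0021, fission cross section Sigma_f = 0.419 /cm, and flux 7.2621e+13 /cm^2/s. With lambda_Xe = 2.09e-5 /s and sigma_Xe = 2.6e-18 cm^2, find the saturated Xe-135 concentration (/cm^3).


Xe_eq = (gamma_I + gamma_Xe) * Sigma_f * phi / (lambda_Xe + sigma_Xe * phi)
Numerator = (0.0629 + 0.0021) * 0.419 * 7.2621e+13 = 1.977833e+12
Denominator = 2.09e-5 + 2.6e-18 * 7.2621e+13 = 2.097146e-04
Xe_eq = 1.977833e+12 / 2.097146e-04 = 9.4311e+15 /cm^3

9.4311e+15


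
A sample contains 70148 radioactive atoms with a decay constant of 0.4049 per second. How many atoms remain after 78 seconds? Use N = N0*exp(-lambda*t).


N = N0 * exp(-lambda * t)
N = 70148 * exp(-0.4049 * 78)
N = 1.3491e-09

1.3491e-09


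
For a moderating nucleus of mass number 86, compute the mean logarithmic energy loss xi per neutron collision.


xi = 1 + (A-1)^2/(2A) * ln((A-1)/(A+1))
xi = 1 + (86-1)^2/(2*86) * ln((86-1)/(86 +1))
xi = 0.023077

0.023077


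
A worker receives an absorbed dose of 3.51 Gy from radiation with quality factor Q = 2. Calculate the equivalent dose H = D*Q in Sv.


H = D * Q
H = 3.51 * 2
H = 7.0200 Sv

7.0200


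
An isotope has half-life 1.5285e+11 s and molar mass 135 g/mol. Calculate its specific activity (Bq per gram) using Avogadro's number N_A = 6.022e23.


lambda = ln(2) / t_half = ln(2) / 1.5285e+11 = 4.534820e-12 /s
SA = lambda * N_A / M
SA = 4.534820e-12 * 6.022e23 / 135
SA = 2.0229e+10 Bq/g

2.0229e+10


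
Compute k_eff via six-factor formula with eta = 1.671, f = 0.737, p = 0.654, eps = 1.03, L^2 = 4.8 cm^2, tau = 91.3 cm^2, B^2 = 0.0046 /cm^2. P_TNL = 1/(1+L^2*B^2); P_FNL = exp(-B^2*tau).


k_inf = eta*f*p*eps = 1.671*0.737*0.654*1.03 = 0.8295812
P_TNL = 1/(1 + L^2*B^2) = 1/(1 + 4.8*0.0046) = 0.9783970
P_FNL = exp(-B^2*tau) = exp(-0.0046*91.3) = 0.6570600
k_eff = k_inf * P_TNL * P_FNL = 0.8295812 * 0.9783970 * 0.6570600
k_eff = 0.53331

0.53331


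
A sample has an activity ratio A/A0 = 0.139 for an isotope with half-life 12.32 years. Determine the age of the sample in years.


lambda = ln(2) / t_half = ln(2) / 12.32 = 0.05626195 /yr
t = -ln(A/A0) / lambda
t = -ln(0.139) / 0.05626195
t = 35.073 yr

35.073


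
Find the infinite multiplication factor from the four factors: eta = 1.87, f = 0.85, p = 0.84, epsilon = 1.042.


k_inf = eta * f * p * epsilon
k_inf = 1.87 * 0.85 * 0.84 * 1.042
k_inf = 1.3913

1.3913


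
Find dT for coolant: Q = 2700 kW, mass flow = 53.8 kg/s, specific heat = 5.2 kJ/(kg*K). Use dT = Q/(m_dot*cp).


dT = Q / (m_dot * cp)
dT = 2700 / (53.8 * 5.2)
dT = 9.6511 C

9.6511


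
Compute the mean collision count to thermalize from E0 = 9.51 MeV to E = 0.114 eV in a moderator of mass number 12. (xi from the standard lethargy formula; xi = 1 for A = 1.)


xi = 1 + (A-1)^2/(2A)*ln((A-1)/(A+1)) = 0.1577690 (for A = 12)
n = ln(E0/E) / xi
n = ln(9.51e6 / 0.114) / 0.1577690
n = ln(8.342105e+07) / 0.1577690 = 115.61

115.61


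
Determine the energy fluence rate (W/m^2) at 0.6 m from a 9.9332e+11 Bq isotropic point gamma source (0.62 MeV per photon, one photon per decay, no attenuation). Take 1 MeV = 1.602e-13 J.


psi = A * E * 1.602e-13 / (4*pi*r^2)
psi = 9.9332e+11 * 0.62 * 1.602e-13 / (4*pi*0.6^2)
psi = 0.021809 W/m^2

0.021809


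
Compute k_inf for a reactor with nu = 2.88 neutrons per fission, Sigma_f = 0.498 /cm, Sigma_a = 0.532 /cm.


k_inf = nu * Sigma_f / Sigma_a
k_inf = 2.88 * 0.498 / 0.532
k_inf = 2.6959

2.6959


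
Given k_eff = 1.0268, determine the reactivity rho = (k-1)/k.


rho = (k_eff - 1) / k_eff
rho = (1.0268 - 1) / 1.0268
rho = 0.026101

0.026101


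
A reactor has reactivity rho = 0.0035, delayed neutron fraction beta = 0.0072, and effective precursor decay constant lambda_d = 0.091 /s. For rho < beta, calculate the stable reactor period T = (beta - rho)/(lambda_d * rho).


T = (beta - rho) / (lambda_d * rho)
T = (0.0072 - 0.0035) / (0.091 * 0.0035)
T = 11.617 s

11.617


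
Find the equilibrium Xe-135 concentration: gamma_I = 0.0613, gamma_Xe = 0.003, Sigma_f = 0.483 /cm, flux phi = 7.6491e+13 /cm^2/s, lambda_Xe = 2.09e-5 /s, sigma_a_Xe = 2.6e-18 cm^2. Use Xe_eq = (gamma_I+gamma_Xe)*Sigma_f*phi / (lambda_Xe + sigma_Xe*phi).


Xe_eq = (gamma_I + gamma_Xe) * Sigma_f * phi / (lambda_Xe + sigma_Xe * phi)
Numerator = (0.0613 + 0.003) * 0.483 * 7.6491e+13 = 2.375573e+12
Denominator = 2.09e-5 + 2.6e-18 * 7.6491e+13 = 2.197766e-04
Xe_eq = 2.375573e+12 / 2.197766e-04 = 1.0809e+16 /cm^3

1.0809e+16


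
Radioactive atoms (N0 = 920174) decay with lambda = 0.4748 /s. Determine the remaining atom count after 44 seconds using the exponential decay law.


N = N0 * exp(-lambda * t)
N = 920174 * exp(-0.4748 * 44)
N = 7.7792e-04

7.7792e-04


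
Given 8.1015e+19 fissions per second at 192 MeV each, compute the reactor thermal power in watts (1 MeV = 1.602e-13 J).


P = fission_rate * E_MeV * 1.602e-13
P = 8.1015e+19 * 192 * 1.602e-13
P = 2.4919e+09 W

2.4919e+09


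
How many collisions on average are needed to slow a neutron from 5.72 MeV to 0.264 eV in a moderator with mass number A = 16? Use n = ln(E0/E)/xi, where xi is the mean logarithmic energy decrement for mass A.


xi = 1 + (A-1)^2/(2A)*ln((A-1)/(A+1)) = 0.1199467 (for A = 16)
n = ln(E0/E) / xi
n = ln(5.72e6 / 0.264) / 0.1199467
n = ln(2.166667e+07) / 0.1199467 = 140.82

140.82


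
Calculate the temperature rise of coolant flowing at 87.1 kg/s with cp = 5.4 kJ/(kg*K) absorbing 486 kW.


dT = Q / (m_dot * cp)
dT = 486 / (87.1 * 5.4)
dT = 1.0333 C

1.0333


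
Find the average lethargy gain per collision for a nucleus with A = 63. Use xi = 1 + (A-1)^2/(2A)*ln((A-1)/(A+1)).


xi = 1 + (A-1)^2/(2A) * ln((A-1)/(A+1))
xi = 1 + (63-1)^2/(2*63) * ln((63-1)/(63 +1))
xi = 0.031413

0.031413


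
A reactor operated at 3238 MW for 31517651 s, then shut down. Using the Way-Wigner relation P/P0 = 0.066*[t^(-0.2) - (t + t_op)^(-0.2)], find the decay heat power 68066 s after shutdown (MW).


P/P0 = 0.066 * [t^(-0.2) - (t + t_op)^(-0.2)]
P/P0 = 0.066 * [68066^(-0.2) - (68066 + 31517651)^(-0.2)]
P/P0 = 0.066 * [0.1079976 - 0.03163019] = 0.005040249
P = 3238 * 0.005040249 = 16.320 MW

16.320


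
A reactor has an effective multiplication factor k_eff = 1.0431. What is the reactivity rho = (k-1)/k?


rho = (k_eff - 1) / k_eff
rho = (1.0431 - 1) / 1.0431
rho = 0.041319

0.041319


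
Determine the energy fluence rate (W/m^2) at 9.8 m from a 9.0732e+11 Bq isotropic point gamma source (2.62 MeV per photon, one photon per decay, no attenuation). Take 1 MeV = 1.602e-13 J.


psi = A * E * 1.602e-13 / (4*pi*r^2)
psi = 9.0732e+11 * 2.62 * 1.602e-13 / (4*pi*9.8^2)
psi = 3.1555e-04 W/m^2

3.1555e-04


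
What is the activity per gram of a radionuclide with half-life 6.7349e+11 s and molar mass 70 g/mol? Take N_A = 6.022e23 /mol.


lambda = ln(2) / t_half = ln(2) / 6.7349e+11 = 1.029187e-12 /s
SA = lambda * N_A / M
SA = 1.029187e-12 * 6.022e23 / 70
SA = 8.8539e+09 Bq/g

8.8539e+09


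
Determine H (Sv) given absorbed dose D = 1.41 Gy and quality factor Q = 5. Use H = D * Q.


H = D * Q
H = 1.41 * 5
H = 7.0500 Sv

7.0500


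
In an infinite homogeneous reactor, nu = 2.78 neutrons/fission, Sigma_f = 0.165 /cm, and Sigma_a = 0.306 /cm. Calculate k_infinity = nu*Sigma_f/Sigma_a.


k_inf = nu * Sigma_f / Sigma_a
k_inf = 2.78 * 0.165 / 0.306
k_inf = 1.4990

1.4990


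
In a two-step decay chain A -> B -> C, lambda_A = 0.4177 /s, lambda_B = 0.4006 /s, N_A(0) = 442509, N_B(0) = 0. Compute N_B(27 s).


N_B(t) = lambda_A * N_A0 / (lambda_B - lambda_A) * [exp(-lambda_A*t) - exp(-lambda_B*t)]
exp(-0.4177*27) = 1.264941e-05; exp(-0.4006*27) = 2.007169e-05
N_B = 0.4177 * 442509 / (0.4006 - 0.4177) * (1.264941e-05 - 2.007169e-05)
N_B = 80.228

80.228


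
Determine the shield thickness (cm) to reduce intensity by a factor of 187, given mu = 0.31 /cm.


x = ln(factor) / mu
x = ln(187) / 0.31
x = 16.875 cm

16.875


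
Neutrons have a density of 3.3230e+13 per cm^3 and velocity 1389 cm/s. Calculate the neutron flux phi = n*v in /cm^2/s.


phi = n * v
phi = 3.3230e+13 * 1389
phi = 4.6156e+16 /cm^2/s

4.6156e+16


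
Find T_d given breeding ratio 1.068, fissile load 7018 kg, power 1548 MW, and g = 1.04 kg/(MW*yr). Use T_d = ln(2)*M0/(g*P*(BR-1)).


Breeding gain G = BR - 1 = 1.068 - 1 = 0.068
Fissile production rate = g * P * G = 1.04 * 1548 * 0.068 = 109.47456 kg/yr
T_d = ln(2) * M0 / (g * P * G)
T_d = ln(2) * 7018 / 109.47456 = 44.435 yr

44.435


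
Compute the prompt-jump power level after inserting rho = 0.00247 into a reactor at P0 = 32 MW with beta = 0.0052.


P1/P0 = beta / (beta - rho)
P1/P0 = 0.0052 / (0.0052 - 0.00247) = 1.904762
P1 = 32 * 1.904762 = 60.952 MW

60.952


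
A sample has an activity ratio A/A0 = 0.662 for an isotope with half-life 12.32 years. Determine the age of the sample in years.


lambda = ln(2) / t_half = ln(2) / 12.32 = 0.05626195 /yr
t = -ln(A/A0) / lambda
t = -ln(0.662) / 0.05626195
t = 7.3316 yr

7.3316


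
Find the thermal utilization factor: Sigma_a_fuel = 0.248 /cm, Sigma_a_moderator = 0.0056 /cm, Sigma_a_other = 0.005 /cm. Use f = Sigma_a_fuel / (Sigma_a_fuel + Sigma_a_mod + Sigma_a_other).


f = Sigma_a_fuel / (Sigma_a_fuel + Sigma_a_mod + Sigma_a_other)
f = 0.248 / (0.248 + 0.0056 + 0.005)
f = 0.95901

0.95901


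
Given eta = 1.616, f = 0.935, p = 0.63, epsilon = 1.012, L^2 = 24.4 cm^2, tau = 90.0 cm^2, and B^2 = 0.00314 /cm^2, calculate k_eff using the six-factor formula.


k_inf = eta*f*p*eps = 1.616*0.935*0.63*1.012 = 0.9633277
P_TNL = 1/(1 + L^2*B^2) = 1/(1 + 24.4*0.00314) = 0.9288363
P_FNL = exp(-B^2*tau) = exp(-0.00314*90.0) = 0.7538213
k_eff = k_inf * P_TNL * P_FNL = 0.9633277 * 0.9288363 * 0.7538213
k_eff = 0.67450

0.67450


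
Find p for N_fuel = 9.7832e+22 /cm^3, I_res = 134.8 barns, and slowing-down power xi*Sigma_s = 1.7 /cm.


p = exp(-N * I * 1e-24 / (xi*Sigma_s))
p = exp(-9.7832e+22 * 134.8 * 1e-24 / 1.7)
p = 4.2752e-04

4.2752e-04


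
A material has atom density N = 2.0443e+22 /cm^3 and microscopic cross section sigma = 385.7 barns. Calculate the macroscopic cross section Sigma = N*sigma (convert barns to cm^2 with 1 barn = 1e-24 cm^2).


Sigma = N * sigma_barns * 1e-24
Sigma = 2.0443e+22 * 385.7 * 1e-24
Sigma = 7.8849 /cm

7.8849


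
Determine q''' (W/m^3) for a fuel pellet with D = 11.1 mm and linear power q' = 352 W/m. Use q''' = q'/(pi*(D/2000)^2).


r = D / 2 / 1000 = 11.1 / 2 / 1000 = 0.00555 m
q''' = q' / (pi * r^2)
q''' = 352 / (pi * 0.00555^2)
q''' = 3.6375e+06 W/m^3

3.6375e+06


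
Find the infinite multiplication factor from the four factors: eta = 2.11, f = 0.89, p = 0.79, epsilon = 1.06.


k_inf = eta * f * p * epsilon
k_inf = 2.11 * 0.89 * 0.79 * 1.06
k_inf = 1.5726

1.5726


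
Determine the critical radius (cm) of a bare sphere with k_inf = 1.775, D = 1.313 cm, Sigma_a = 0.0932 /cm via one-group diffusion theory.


L^2 = D / Sigma_a = 1.313 / 0.0932 = 14.08798 cm^2
B_m^2 = (k_inf - 1) / L^2 = (1.775 - 1) / 14.08798 = 0.05501144 /cm^2
For a bare sphere: B_g = pi/R, so R_c = pi / sqrt(B_m^2)
R_c = pi / sqrt(0.05501144) = 13.394 cm

13.394


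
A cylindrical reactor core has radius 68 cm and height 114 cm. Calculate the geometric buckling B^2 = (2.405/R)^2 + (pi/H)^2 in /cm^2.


B^2 = (2.405/R)^2 + (pi/H)^2
B^2 = (2.405/68)^2 + (pi/114)^2
B^2 = 0.0020103 /cm^2

0.0020103


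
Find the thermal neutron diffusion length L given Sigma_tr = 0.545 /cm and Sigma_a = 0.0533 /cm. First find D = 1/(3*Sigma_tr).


D = 1 / (3 * Sigma_tr) = 1 / (3 * 0.545) = 0.6116208 cm
L = sqrt(D / Sigma_a)
L = sqrt(0.6116208 / 0.0533)
L = 3.3875 cm

3.3875


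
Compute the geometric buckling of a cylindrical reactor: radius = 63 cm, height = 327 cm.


B^2 = (2.405/R)^2 + (pi/H)^2
B^2 = (2.405/63)^2 + (pi/327)^2
B^2 = 0.0015496 /cm^2

0.0015496


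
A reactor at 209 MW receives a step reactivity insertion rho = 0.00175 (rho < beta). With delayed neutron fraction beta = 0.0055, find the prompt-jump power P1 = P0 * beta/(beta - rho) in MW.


P1/P0 = beta / (beta - rho)
P1/P0 = 0.0055 / (0.0055 - 0.00175) = 1.466667
P1 = 209 * 1.466667 = 306.53 MW

306.53


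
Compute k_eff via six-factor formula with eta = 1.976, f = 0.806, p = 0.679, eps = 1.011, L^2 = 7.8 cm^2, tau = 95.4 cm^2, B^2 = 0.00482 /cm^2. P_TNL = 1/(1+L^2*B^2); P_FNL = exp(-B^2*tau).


k_inf = eta*f*p*eps = 1.976*0.806*0.679*1.011 = 1.093309
P_TNL = 1/(1 + L^2*B^2) = 1/(1 + 7.8*0.00482) = 0.9637662
P_FNL = exp(-B^2*tau) = exp(-0.00482*95.4) = 0.6313922
k_eff = k_inf * P_TNL * P_FNL = 1.093309 * 0.9637662 * 0.6313922
k_eff = 0.66529

0.66529


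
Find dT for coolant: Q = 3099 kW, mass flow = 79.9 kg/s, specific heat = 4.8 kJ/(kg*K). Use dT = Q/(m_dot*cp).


dT = Q / (m_dot * cp)
dT = 3099 / (79.9 * 4.8)
dT = 8.0804 C

8.0804


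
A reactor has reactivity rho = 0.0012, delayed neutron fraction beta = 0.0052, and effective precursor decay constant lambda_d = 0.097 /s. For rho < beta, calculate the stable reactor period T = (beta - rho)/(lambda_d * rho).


T = (beta - rho) / (lambda_d * rho)
T = (0.0052 - 0.0012) / (0.097 * 0.0012)
T = 34.364 s

34.364


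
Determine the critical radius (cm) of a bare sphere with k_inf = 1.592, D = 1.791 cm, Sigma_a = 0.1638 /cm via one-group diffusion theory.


L^2 = D / Sigma_a = 1.791 / 0.1638 = 10.93407 cm^2
B_m^2 = (k_inf - 1) / L^2 = (1.592 - 1) / 10.93407 = 0.05414269 /cm^2
For a bare sphere: B_g = pi/R, so R_c = pi / sqrt(B_m^2)
R_c = pi / sqrt(0.05414269) = 13.501 cm

13.501


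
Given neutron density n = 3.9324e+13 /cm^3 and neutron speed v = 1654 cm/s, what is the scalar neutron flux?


phi = n * v
phi = 3.9324e+13 * 1654
phi = 6.5042e+16 /cm^2/s

6.5042e+16


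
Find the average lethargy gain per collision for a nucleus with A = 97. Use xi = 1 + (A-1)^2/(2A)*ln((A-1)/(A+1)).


xi = 1 + (A-1)^2/(2A) * ln((A-1)/(A+1))
xi = 1 + (97-1)^2/(2*97) * ln((97-1)/(97 +1))
xi = 0.020478

0.020478


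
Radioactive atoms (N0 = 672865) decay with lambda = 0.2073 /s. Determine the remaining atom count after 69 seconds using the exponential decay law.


N = N0 * exp(-lambda * t)
N = 672865 * exp(-0.2073 * 69)
N = 0.41296

0.41296


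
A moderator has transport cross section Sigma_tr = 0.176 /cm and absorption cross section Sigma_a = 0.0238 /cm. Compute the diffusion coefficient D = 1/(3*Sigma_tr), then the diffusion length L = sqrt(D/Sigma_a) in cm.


D = 1 / (3 * Sigma_tr) = 1 / (3 * 0.176) = 1.893939 cm
L = sqrt(D / Sigma_a)
L = sqrt(1.893939 / 0.0238)
L = 8.9206 cm

8.9206


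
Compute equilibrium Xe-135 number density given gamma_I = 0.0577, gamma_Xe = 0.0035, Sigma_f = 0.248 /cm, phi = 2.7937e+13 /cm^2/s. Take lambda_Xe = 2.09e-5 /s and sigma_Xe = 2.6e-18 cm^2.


Xe_eq = (gamma_I + gamma_Xe) * Sigma_f * phi / (lambda_Xe + sigma_Xe * phi)
Numerator = (0.0577 + 0.0035) * 0.248 * 2.7937e+13 = 4.240166e+11
Denominator = 2.09e-5 + 2.6e-18 * 2.7937e+13 = 9.353620e-05
Xe_eq = 4.240166e+11 / 9.353620e-05 = 4.5332e+15 /cm^3

4.5332e+15


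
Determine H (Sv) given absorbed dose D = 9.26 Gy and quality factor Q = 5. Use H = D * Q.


H = D * Q
H = 9.26 * 5
H = 46.300 Sv

46.300


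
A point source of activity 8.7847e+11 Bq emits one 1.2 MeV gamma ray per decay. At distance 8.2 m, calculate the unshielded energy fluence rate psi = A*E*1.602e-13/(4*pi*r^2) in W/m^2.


psi = A * E * 1.602e-13 / (4*pi*r^2)
psi = 8.7847e+11 * 1.2 * 1.602e-13 / (4*pi*8.2^2)
psi = 1.9986e-04 W/m^2

1.9986e-04


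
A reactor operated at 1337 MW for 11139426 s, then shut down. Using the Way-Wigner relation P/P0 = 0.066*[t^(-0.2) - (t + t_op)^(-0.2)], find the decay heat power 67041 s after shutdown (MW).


P/P0 = 0.066 * [t^(-0.2) - (t + t_op)^(-0.2)]
P/P0 = 0.066 * [67041^(-0.2) - (67041 + 11139426)^(-0.2)]
P/P0 = 0.066 * [0.1083258 - 0.03891403] = 0.004581177
P = 1337 * 0.004581177 = 6.1250 MW

6.1250


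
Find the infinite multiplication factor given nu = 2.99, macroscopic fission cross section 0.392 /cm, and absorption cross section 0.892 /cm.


k_inf = nu * Sigma_f / Sigma_a
k_inf = 2.99 * 0.392 / 0.892
k_inf = 1.3140

1.3140


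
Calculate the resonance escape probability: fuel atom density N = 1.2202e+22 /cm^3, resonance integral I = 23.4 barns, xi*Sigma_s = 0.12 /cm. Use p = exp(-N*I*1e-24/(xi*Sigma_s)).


p = exp(-N * I * 1e-24 / (xi*Sigma_s))
p = exp(-1.2202e+22 * 23.4 * 1e-24 / 0.12)
p = 0.092607

0.092607


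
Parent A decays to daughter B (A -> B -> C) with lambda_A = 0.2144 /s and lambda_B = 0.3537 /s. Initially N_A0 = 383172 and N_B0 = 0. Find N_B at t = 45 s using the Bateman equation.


N_B(t) = lambda_A * N_A0 / (lambda_B - lambda_A) * [exp(-lambda_A*t) - exp(-lambda_B*t)]
exp(-0.2144*45) = 6.455455e-05; exp(-0.3537*45) = 1.223353e-07
N_B = 0.2144 * 383172 / (0.3537 - 0.2144) * (6.455455e-05 - 1.223353e-07)
N_B = 37.999

37.999


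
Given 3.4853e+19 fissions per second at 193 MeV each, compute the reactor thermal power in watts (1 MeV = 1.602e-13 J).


P = fission_rate * E_MeV * 1.602e-13
P = 3.4853e+19 * 193 * 1.602e-13
P = 1.0776e+09 W

1.0776e+09


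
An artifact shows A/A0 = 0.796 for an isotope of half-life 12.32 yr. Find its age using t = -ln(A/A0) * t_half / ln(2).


lambda = ln(2) / t_half = ln(2) / 12.32 = 0.05626195 /yr
t = -ln(A/A0) / lambda
t = -ln(0.796) / 0.05626195
t = 4.0552 yr

4.0552


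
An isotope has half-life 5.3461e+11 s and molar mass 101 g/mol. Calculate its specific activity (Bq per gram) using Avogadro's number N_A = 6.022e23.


lambda = ln(2) / t_half = ln(2) / 5.3461e+11 = 1.296547e-12 /s
SA = lambda * N_A / M
SA = 1.296547e-12 * 6.022e23 / 101
SA = 7.7305e+09 Bq/g

7.7305e+09


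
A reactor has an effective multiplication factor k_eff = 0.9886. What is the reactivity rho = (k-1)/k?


rho = (k_eff - 1) / k_eff
rho = (0.9886 - 1) / 0.9886
rho = -0.011531

-0.011531


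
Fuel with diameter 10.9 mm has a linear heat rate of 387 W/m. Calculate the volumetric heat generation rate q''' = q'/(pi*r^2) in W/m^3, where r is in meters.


r = D / 2 / 1000 = 10.9 / 2 / 1000 = 0.00545 m
q''' = q' / (pi * r^2)
q''' = 387 / (pi * 0.00545^2)
q''' = 4.1473e+06 W/m^3

4.1473e+06


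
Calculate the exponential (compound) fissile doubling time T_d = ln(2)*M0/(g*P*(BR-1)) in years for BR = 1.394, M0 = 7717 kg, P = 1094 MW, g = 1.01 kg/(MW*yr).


Breeding gain G = BR - 1 = 1.394 - 1 = 0.394
Fissile production rate = g * P * G = 1.01 * 1094 * 0.394 = 435.34636 kg/yr
T_d = ln(2) * M0 / (g * P * G)
T_d = ln(2) * 7717 / 435.34636 = 12.287 yr

12.287


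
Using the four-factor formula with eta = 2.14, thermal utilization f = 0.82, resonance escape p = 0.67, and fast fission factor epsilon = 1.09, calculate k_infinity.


k_inf = eta * f * p * epsilon
k_inf = 2.14 * 0.82 * 0.67 * 1.09
k_inf = 1.2815

1.2815


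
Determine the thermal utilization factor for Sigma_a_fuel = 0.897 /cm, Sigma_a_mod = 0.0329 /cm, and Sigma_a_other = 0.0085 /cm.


f = Sigma_a_fuel / (Sigma_a_fuel + Sigma_a_mod + Sigma_a_other)
f = 0.897 / (0.897 + 0.0329 + 0.0085)
f = 0.95588

0.95588


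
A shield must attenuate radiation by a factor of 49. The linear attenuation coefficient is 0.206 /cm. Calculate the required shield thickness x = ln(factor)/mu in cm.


x = ln(factor) / mu
x = ln(49) / 0.206
x = 18.892 cm

18.892


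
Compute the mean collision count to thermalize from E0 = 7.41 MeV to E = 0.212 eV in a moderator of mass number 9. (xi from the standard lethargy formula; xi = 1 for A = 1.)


xi = 1 + (A-1)^2/(2A)*ln((A-1)/(A+1)) = 0.2066007 (for A = 9)
n = ln(E0/E) / xi
n = ln(7.41e6 / 0.212) / 0.2066007
n = ln(3.495283e+07) / 0.2066007 = 84.073

84.073
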